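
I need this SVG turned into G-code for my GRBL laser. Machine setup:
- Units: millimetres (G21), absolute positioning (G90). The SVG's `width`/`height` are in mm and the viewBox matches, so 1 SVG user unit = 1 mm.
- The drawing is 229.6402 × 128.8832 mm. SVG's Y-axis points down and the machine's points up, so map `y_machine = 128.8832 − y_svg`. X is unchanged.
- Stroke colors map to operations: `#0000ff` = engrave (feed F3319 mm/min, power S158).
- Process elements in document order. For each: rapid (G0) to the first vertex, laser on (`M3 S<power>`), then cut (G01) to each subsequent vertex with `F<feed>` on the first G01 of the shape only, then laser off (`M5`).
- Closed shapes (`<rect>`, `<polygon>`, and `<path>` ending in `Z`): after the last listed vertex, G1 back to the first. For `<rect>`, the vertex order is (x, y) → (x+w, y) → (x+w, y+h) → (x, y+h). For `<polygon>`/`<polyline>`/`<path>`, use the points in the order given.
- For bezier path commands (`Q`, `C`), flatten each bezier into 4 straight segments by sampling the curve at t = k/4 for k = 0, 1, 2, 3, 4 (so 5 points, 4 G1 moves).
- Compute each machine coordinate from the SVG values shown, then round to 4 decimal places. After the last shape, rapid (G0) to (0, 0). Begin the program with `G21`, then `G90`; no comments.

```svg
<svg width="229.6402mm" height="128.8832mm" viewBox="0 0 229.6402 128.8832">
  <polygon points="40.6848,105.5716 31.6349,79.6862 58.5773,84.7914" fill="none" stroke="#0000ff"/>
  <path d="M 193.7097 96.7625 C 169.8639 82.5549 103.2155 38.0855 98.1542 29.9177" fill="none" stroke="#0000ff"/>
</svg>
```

1 u = 1 mm; y_m = 128.8832 − y.

[1] `<polygon>` regular polygon, #0000ff→engrave S158 F3319: (40.6848,23.3116) → (31.6349,49.1970) → (58.5773,44.0918) → (40.6848,23.3116) (closed)

[2] `<path>` cubic bezier, #0000ff→engrave S158 F3319: (193.7097,32.1207) → (169.4310,47.4104) → (138.8878,67.8080) → (111.8667,87.0732) → (98.1542,98.9655)

G21
G90
G0 X40.6848 Y23.3116
M3 S158
G01 X31.6349 Y49.1970 F3319
G01 X58.5773 Y44.0918
G01 X40.6848 Y23.3116
M5
G0 X193.7097 Y32.1207
M3 S158
G01 X169.4310 Y47.4104 F3319
G01 X138.8878 Y67.8080
G01 X111.8667 Y87.0732
G01 X98.1542 Y98.9655
M5
G0 X0.0000 Y0.0000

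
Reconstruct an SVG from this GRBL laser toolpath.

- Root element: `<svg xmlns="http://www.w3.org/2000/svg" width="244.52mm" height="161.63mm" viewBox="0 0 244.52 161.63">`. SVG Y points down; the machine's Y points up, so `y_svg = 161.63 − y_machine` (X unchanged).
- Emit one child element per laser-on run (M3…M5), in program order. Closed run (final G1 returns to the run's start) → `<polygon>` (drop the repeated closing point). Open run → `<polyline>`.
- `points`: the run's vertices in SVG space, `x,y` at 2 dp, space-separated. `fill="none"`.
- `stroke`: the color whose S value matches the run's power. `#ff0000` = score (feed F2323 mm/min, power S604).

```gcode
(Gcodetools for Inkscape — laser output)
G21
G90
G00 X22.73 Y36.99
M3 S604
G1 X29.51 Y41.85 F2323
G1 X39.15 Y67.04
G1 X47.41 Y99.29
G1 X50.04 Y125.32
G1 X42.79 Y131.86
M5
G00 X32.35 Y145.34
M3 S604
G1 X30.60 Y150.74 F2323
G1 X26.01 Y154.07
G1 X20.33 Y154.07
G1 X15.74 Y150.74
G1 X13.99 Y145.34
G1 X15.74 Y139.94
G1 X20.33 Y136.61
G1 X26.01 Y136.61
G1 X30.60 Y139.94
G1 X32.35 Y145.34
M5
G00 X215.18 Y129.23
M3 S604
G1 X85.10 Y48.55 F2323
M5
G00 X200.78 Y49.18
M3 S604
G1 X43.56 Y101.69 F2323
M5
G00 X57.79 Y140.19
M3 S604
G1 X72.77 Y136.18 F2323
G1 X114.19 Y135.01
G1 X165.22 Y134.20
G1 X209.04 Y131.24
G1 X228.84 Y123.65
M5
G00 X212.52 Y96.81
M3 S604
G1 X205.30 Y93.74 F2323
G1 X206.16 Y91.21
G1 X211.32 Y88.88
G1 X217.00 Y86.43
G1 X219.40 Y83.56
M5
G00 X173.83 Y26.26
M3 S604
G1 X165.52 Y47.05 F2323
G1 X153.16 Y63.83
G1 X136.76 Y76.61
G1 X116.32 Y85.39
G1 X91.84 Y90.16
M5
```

<svg xmlns="http://www.w3.org/2000/svg" width="244.52mm" height="161.63mm" viewBox="0 0 244.52 161.63">
  <polyline points="22.73,124.64 29.51,119.78 39.15,94.59 47.41,62.34 50.04,36.31 42.79,29.77" fill="none" stroke="#ff0000"/>
  <polygon points="32.35,16.29 30.60,10.89 26.01,7.56 20.33,7.56 15.74,10.89 13.99,16.29 15.74,21.69 20.33,25.02 26.01,25.02 30.60,21.69" fill="none" stroke="#ff0000"/>
  <polyline points="215.18,32.40 85.10,113.08" fill="none" stroke="#ff0000"/>
  <polyline points="200.78,112.45 43.56,59.94" fill="none" stroke="#ff0000"/>
  <polyline points="57.79,21.44 72.77,25.45 114.19,26.62 165.22,27.43 209.04,30.39 228.84,37.98" fill="none" stroke="#ff0000"/>
  <polyline points="212.52,64.82 205.30,67.89 206.16,70.42 211.32,72.75 217.00,75.20 219.40,78.07" fill="none" stroke="#ff0000"/>
  <polyline points="173.83,135.37 165.52,114.58 153.16,97.80 136.76,85.02 116.32,76.24 91.84,71.47" fill="none" stroke="#ff0000"/>
</svg>

Machine Y-up, SVG Y-down with viewBox height 161.63, so y_svg = 161.63 − y_machine; X carries over. Every run uses S604, so all elements get stroke `#ff0000` (score).

Run 1: The run is open, so emit a `<polyline>` with points (Y-flipped): 22.73,124.64 29.51,119.78 39.15,94.59 47.41,62.34 50.04,36.31 42.79,29.77.

Run 2: The run returns to its start, so emit a `<polygon>` with points (Y-flipped): 32.35,16.29 30.60,10.89 26.01,7.56 20.33,7.56 15.74,10.89 13.99,16.29 15.74,21.69 20.33,25.02 26.01,25.02 30.60,21.69.

Run 3: The run is open, so emit a `<polyline>` with points (Y-flipped): 215.18,32.40 85.10,113.08.

Run 4: The run is open, so emit a `<polyline>` with points (Y-flipped): 200.78,112.45 43.56,59.94.

Run 5: The run is open, so emit a `<polyline>` with points (Y-flipped): 57.79,21.44 72.77,25.45 114.19,26.62 165.22,27.43 209.04,30.39 228.84,37.98.

Run 6: The run is open, so emit a `<polyline>` with points (Y-flipped): 212.52,64.82 205.30,67.89 206.16,70.42 211.32,72.75 217.00,75.20 219.40,78.07.

Run 7: The run is open, so emit a `<polyline>` with points (Y-flipped): 173.83,135.37 165.52,114.58 153.16,97.80 136.76,85.02 116.32,76.24 91.84,71.47.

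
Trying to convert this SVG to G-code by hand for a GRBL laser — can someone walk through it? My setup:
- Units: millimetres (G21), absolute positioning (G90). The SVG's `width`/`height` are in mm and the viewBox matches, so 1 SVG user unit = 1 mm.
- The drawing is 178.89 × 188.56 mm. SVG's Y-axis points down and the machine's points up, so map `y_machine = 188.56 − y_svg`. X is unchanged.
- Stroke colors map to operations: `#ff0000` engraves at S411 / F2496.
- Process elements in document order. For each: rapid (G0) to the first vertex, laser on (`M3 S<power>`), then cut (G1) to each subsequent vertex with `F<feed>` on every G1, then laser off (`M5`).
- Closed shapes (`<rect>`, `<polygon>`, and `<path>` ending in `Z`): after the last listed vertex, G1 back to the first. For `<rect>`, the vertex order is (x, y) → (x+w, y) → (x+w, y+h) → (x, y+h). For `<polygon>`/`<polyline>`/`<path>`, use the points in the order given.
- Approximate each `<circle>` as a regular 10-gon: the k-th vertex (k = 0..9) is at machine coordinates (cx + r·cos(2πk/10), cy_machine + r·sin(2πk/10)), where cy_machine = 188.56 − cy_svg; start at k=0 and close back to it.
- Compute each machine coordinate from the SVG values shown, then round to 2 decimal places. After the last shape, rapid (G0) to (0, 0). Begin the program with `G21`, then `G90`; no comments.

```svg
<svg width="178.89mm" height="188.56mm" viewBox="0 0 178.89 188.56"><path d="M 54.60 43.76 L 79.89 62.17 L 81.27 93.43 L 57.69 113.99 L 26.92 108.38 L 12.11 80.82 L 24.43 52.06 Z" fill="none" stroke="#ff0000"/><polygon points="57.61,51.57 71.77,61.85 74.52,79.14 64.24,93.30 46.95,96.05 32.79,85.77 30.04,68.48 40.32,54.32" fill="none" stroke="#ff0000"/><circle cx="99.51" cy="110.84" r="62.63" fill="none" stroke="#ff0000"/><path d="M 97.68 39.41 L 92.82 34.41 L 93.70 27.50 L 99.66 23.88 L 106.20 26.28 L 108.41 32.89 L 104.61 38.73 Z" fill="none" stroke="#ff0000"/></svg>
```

Since the viewBox matches the mm dimensions, user units are millimetres directly. The only transform is the Y-flip y_m = 188.56 − y_svg.

Shape 1 is a regular polygon drawn with `<path>`. Its stroke #ff0000 means engrave at S411, F2496. After flipping Y the toolpath is (54.60,144.80) → (79.89,126.39) → (81.27,95.13) → (57.69,74.57) → (26.92,80.18) → (12.11,107.74) → (24.43,136.50) → (54.60,144.80), returning to the start.

Shape 2 is a regular polygon drawn with `<polygon>`. Its stroke #ff0000 means engrave at S411, F2496. After flipping Y the toolpath is (57.61,136.99) → (71.77,126.71) → (74.52,109.42) → (64.24,95.26) → (46.95,92.51) → (32.79,102.79) → (30.04,120.08) → (40.32,134.24) → (57.61,136.99), returning to the start.

Shape 3 is a circle drawn with `<circle>`. Its stroke #ff0000 means engrave at S411, F2496. After flipping Y the toolpath is (162.14,77.72) → (150.18,114.53) → (118.86,137.28) → (80.16,137.28) → (48.84,114.53) → (36.88,77.72) → (48.84,40.91) → (80.16,18.16) → (118.86,18.16) → (150.18,40.91) → (162.14,77.72), returning to the start.

Shape 4 is a regular polygon drawn with `<path>`. Its stroke #ff0000 means engrave at S411, F2496. After flipping Y the toolpath is (97.68,149.15) → (92.82,154.15) → (93.70,161.06) → (99.66,164.68) → (106.20,162.28) → (108.41,155.67) → (104.61,149.83) → (97.68,149.15), returning to the start.

G21
G90
G0 X54.60 Y144.80
M3 S411
G1 X79.89 Y126.39 F2496
G1 X81.27 Y95.13 F2496
G1 X57.69 Y74.57 F2496
G1 X26.92 Y80.18 F2496
G1 X12.11 Y107.74 F2496
G1 X24.43 Y136.50 F2496
G1 X54.60 Y144.80 F2496
M5
G0 X57.61 Y136.99
M3 S411
G1 X71.77 Y126.71 F2496
G1 X74.52 Y109.42 F2496
G1 X64.24 Y95.26 F2496
G1 X46.95 Y92.51 F2496
G1 X32.79 Y102.79 F2496
G1 X30.04 Y120.08 F2496
G1 X40.32 Y134.24 F2496
G1 X57.61 Y136.99 F2496
M5
G0 X162.14 Y77.72
M3 S411
G1 X150.18 Y114.53 F2496
G1 X118.86 Y137.28 F2496
G1 X80.16 Y137.28 F2496
G1 X48.84 Y114.53 F2496
G1 X36.88 Y77.72 F2496
G1 X48.84 Y40.91 F2496
G1 X80.16 Y18.16 F2496
G1 X118.86 Y18.16 F2496
G1 X150.18 Y40.91 F2496
G1 X162.14 Y77.72 F2496
M5
G0 X97.68 Y149.15
M3 S411
G1 X92.82 Y154.15 F2496
G1 X93.70 Y161.06 F2496
G1 X99.66 Y164.68 F2496
G1 X106.20 Y162.28 F2496
G1 X108.41 Y155.67 F2496
G1 X104.61 Y149.83 F2496
G1 X97.68 Y149.15 F2496
M5
G0 X0.00 Y0.00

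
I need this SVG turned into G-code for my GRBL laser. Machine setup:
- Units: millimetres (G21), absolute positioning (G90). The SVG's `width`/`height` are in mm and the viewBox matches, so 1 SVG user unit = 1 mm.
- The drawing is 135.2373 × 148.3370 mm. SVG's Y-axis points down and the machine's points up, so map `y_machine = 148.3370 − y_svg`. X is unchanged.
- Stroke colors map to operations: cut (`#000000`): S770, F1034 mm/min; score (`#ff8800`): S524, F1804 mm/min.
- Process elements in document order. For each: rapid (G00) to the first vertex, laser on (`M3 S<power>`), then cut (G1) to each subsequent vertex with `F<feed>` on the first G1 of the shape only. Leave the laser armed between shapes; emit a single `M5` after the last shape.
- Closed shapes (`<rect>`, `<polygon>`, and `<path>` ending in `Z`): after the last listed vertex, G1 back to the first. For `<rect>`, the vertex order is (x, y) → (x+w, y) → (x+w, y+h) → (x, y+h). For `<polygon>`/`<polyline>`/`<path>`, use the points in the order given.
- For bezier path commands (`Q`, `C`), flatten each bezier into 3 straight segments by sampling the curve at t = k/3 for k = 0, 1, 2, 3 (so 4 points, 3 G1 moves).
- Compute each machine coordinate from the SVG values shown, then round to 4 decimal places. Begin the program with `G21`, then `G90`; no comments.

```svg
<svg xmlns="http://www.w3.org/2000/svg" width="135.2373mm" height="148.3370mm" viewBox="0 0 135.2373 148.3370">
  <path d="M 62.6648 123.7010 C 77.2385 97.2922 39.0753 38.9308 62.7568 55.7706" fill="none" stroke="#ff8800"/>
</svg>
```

1 u = 1 mm; y_m = 148.3370 − y.

[1] `<path>` cubic bezier, #ff8800→score S524 F1804: (62.6648,24.6360) → (63.9033,57.7270) → (55.4464,88.3078) → (62.7568,92.5664)

G21
G90
G00 X62.6648 Y24.6360
M3 S524
G1 X63.9033 Y57.7270 F1804
G1 X55.4464 Y88.3078
G1 X62.7568 Y92.5664
M5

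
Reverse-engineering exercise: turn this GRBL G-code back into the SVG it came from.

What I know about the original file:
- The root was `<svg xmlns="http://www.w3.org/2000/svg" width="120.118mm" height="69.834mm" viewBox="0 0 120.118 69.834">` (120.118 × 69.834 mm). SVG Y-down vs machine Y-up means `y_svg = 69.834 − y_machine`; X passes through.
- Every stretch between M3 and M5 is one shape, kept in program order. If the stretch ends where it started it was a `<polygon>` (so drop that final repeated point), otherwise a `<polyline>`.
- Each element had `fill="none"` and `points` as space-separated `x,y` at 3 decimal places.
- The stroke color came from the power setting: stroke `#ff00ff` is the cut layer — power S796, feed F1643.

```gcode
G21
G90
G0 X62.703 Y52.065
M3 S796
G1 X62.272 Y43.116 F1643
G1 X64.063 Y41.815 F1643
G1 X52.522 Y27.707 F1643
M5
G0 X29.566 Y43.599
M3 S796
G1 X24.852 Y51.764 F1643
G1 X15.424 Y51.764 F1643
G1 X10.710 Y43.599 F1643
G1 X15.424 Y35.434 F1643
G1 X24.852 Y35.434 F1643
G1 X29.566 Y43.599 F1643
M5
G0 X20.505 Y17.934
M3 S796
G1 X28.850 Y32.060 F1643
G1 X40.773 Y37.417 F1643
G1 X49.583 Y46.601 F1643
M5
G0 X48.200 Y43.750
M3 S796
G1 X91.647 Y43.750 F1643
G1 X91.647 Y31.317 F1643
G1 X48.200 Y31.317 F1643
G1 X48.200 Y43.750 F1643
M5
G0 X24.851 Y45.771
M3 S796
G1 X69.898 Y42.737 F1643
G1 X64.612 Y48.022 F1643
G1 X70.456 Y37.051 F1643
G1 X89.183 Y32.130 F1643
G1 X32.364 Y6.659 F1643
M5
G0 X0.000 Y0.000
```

y_svg = 69.834 − y_m. Every run uses S796, so all elements get stroke `#ff00ff` (cut).

[1] open run; points: 62.703,17.769 62.272,26.718 64.063,28.019 52.522,42.127

[2] closed run; points: 29.566,26.235 24.852,18.070 15.424,18.070 10.710,26.235 15.424,34.400 24.852,34.400

[3] open run; points: 20.505,51.900 28.850,37.774 40.773,32.417 49.583,23.233

[4] closed run; points: 48.200,26.084 91.647,26.084 91.647,38.517 48.200,38.517

[5] open run; points: 24.851,24.063 69.898,27.097 64.612,21.812 70.456,32.783 89.183,37.704 32.364,63.175

<svg xmlns="http://www.w3.org/2000/svg" width="120.118mm" height="69.834mm" viewBox="0 0 120.118 69.834">
  <polyline points="62.703,17.769 62.272,26.718 64.063,28.019 52.522,42.127" fill="none" stroke="#ff00ff"/>
  <polygon points="29.566,26.235 24.852,18.070 15.424,18.070 10.710,26.235 15.424,34.400 24.852,34.400" fill="none" stroke="#ff00ff"/>
  <polyline points="20.505,51.900 28.850,37.774 40.773,32.417 49.583,23.233" fill="none" stroke="#ff00ff"/>
  <polygon points="48.200,26.084 91.647,26.084 91.647,38.517 48.200,38.517" fill="none" stroke="#ff00ff"/>
  <polyline points="24.851,24.063 69.898,27.097 64.612,21.812 70.456,32.783 89.183,37.704 32.364,63.175" fill="none" stroke="#ff00ff"/>
</svg>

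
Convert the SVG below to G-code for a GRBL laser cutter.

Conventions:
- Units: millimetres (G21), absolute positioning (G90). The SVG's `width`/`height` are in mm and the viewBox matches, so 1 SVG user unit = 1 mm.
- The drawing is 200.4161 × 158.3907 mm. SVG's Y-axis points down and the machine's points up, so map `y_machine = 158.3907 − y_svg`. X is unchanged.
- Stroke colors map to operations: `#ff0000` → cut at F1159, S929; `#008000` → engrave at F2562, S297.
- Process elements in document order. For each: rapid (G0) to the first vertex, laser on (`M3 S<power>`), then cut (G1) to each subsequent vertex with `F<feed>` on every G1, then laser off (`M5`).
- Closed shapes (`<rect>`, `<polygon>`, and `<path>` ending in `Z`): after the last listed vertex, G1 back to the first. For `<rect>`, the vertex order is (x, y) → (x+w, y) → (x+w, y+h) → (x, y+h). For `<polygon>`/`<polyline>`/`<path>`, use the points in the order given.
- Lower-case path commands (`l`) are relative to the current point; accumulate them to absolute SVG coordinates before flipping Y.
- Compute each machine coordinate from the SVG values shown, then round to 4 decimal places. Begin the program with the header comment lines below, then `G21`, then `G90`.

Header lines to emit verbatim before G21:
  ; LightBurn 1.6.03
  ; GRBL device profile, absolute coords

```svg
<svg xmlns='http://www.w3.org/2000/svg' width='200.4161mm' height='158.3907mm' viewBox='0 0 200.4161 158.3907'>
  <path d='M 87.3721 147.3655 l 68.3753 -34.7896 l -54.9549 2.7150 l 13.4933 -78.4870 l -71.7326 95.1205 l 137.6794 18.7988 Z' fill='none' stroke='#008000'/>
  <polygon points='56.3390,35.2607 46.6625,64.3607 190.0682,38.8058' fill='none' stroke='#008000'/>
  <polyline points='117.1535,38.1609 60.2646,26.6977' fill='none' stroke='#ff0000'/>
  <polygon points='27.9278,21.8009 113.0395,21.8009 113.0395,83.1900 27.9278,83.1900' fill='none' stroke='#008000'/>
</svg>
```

; LightBurn 1.6.03
; GRBL device profile, absolute coords
G21
G90
G0 X87.3721 Y11.0252
M3 S297
G1 X155.7474 Y45.8148 F2562
G1 X100.7925 Y43.0998 F2562
G1 X114.2858 Y121.5868 F2562
G1 X42.5532 Y26.4663 F2562
G1 X180.2326 Y7.6675 F2562
G1 X87.3721 Y11.0252 F2562
M5
G0 X56.3390 Y123.1300
M3 S297
G1 X46.6625 Y94.0300 F2562
G1 X190.0682 Y119.5849 F2562
G1 X56.3390 Y123.1300 F2562
M5
G0 X117.1535 Y120.2298
M3 S929
G1 X60.2646 Y131.6930 F1159
M5
G0 X27.9278 Y136.5898
M3 S297
G1 X113.0395 Y136.5898 F2562
G1 X113.0395 Y75.2007 F2562
G1 X27.9278 Y75.2007 F2562
G1 X27.9278 Y136.5898 F2562
M5

1 u = 1 mm; y_m = 158.3907 − y.

[1] `<path>` closed polygon, #008000→engrave S297 F2562: (87.3721,11.0252) → (155.7474,45.8148) → (100.7925,43.0998) → (114.2858,121.5868) → (42.5532,26.4663) → (180.2326,7.6675) → (87.3721,11.0252) (closed)

[2] `<polygon>` closed polygon, #008000→engrave S297 F2562: (56.3390,123.1300) → (46.6625,94.0300) → (190.0682,119.5849) → (56.3390,123.1300) (closed)

[3] `<polyline>` line segment, #ff0000→cut S929 F1159: (117.1535,120.2298) → (60.2646,131.6930)

[4] `<polygon>` rectangle, #008000→engrave S297 F2562: (27.9278,136.5898) → (113.0395,136.5898) → (113.0395,75.2007) → (27.9278,75.2007) → (27.9278,136.5898) (closed)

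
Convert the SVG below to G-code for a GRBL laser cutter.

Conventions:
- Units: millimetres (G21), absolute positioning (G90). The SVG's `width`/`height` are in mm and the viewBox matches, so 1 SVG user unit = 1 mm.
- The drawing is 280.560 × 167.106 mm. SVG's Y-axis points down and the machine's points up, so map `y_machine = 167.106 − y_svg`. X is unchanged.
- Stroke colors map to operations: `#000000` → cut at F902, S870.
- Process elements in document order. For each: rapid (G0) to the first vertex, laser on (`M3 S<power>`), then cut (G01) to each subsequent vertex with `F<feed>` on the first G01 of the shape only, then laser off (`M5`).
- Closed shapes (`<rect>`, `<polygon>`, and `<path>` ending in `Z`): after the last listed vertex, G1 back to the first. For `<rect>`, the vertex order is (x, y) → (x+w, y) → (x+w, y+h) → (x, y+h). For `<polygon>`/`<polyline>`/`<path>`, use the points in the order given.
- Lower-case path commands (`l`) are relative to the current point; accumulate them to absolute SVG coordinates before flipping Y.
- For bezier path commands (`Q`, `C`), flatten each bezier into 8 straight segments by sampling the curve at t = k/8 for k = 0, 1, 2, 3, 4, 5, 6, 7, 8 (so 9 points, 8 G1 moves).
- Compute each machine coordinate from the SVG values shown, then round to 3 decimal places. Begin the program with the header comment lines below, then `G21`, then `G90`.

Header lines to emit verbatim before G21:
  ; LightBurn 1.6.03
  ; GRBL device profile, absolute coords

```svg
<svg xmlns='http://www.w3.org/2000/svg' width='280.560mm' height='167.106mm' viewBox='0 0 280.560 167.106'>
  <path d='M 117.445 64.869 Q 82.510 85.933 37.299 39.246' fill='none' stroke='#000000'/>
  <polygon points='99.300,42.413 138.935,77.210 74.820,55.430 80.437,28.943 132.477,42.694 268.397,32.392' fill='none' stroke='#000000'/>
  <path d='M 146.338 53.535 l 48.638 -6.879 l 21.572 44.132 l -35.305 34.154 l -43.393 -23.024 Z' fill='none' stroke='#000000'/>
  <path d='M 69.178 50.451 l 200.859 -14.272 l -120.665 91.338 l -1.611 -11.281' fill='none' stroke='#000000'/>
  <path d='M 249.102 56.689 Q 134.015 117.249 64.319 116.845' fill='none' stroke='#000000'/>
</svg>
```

; LightBurn 1.6.03
; GRBL device profile, absolute coords
G21
G90
G0 X117.445 Y102.237
M3 S870
G01 X108.551 Y98.030 F902
G01 X99.335 Y95.939
G01 X89.799 Y95.966
G01 X79.941 Y98.111
G01 X69.762 Y102.372
G01 X59.262 Y108.751
G01 X48.441 Y117.247
G01 X37.299 Y127.860
M5
G0 X99.300 Y124.693
M3 S870
G01 X138.935 Y89.896 F902
G01 X74.820 Y111.676
G01 X80.437 Y138.163
G01 X132.477 Y124.412
G01 X268.397 Y134.714
G01 X99.300 Y124.693
M5
G0 X146.338 Y113.571
M3 S870
G01 X194.976 Y120.450 F902
G01 X216.548 Y76.318
G01 X181.243 Y42.164
G01 X137.850 Y65.188
G01 X146.338 Y113.571
M5
G0 X69.178 Y116.655
M3 S870
G01 X270.037 Y130.927 F902
G01 X149.372 Y39.589
G01 X147.761 Y50.870
M5
G0 X249.102 Y110.417
M3 S870
G01 X221.039 Y96.230 F902
G01 X194.395 Y83.947
G01 X169.170 Y73.570
G01 X145.363 Y65.098
G01 X122.974 Y58.531
G01 X102.004 Y53.869
G01 X82.452 Y51.113
G01 X64.319 Y50.261
M5

Since the viewBox matches the mm dimensions, user units are millimetres directly. The only transform is the Y-flip y_m = 167.106 − y_svg.

Shape 1 is a quadratic bezier drawn with `<path>`. Its stroke #000000 means cut at S870, F902. After flipping Y the toolpath is (117.445,102.237) → (108.551,98.030) → (99.335,95.939) → (89.799,95.966) → (79.941,98.111) → (69.762,102.372) → (59.262,108.751) → (48.441,117.247) → (37.299,127.860).

Shape 2 is a closed polygon drawn with `<polygon>`. Its stroke #000000 means cut at S870, F902. After flipping Y the toolpath is (99.300,124.693) → (138.935,89.896) → (74.820,111.676) → (80.437,138.163) → (132.477,124.412) → (268.397,134.714) → (99.300,124.693), returning to the start.

Shape 3 is a regular polygon drawn with `<path>`. Its stroke #000000 means cut at S870, F902. After flipping Y the toolpath is (146.338,113.571) → (194.976,120.450) → (216.548,76.318) → (181.243,42.164) → (137.850,65.188) → (146.338,113.571), returning to the start.

Shape 4 is a open polyline drawn with `<path>`. Its stroke #000000 means cut at S870, F902. After flipping Y the toolpath is (69.178,116.655) → (270.037,130.927) → (149.372,39.589) → (147.761,50.870).

Shape 5 is a quadratic bezier drawn with `<path>`. Its stroke #000000 means cut at S870, F902. After flipping Y the toolpath is (249.102,110.417) → (221.039,96.230) → (194.395,83.947) → (169.170,73.570) → (145.363,65.098) → (122.974,58.531) → (102.004,53.869) → (82.452,51.113) → (64.319,50.261).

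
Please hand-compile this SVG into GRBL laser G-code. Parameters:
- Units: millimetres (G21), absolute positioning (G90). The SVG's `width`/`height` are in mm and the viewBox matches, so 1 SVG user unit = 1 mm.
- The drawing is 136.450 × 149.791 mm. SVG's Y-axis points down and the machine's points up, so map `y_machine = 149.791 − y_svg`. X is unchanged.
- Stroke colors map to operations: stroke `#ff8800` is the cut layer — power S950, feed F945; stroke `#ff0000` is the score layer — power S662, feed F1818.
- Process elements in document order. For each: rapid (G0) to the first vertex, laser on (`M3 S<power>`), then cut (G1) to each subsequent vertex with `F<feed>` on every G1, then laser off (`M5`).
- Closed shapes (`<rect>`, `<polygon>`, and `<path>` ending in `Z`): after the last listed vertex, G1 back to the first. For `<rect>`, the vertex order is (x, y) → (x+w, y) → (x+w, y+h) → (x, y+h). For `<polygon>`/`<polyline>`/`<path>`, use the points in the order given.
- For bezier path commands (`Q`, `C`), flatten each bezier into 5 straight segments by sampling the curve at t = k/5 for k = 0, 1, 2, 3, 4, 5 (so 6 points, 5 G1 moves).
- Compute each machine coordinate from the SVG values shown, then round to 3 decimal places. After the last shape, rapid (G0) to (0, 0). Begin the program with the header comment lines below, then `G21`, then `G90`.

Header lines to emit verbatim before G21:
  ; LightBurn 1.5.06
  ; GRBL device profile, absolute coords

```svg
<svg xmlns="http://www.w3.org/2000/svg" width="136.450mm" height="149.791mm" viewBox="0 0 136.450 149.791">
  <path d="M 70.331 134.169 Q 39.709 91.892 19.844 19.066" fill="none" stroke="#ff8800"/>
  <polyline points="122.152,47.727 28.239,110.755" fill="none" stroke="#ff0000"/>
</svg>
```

; LightBurn 1.5.06
; GRBL device profile, absolute coords
G21
G90
G0 X70.331 Y15.622
M3 S950
G1 X58.512 Y33.755 F945
G1 X47.555 Y54.331 F945
G1 X37.457 Y77.352 F945
G1 X28.220 Y102.817 F945
G1 X19.844 Y130.725 F945
M5
G0 X122.152 Y102.064
M3 S662
G1 X28.239 Y39.036 F1818
M5
G0 X0.000 Y0.000

viewBox `0 0 136.450 149.791` with mm width/height → 1 unit = 1 mm. Flip: y_m = 149.791 − y_svg.

**Shape 1** — `<path>` quadratic bezier, stroke `#ff8800` → cut (S950, F945). Control points (SVG): P0=(70.331,134.169), P1=(39.709,91.892), P2=(19.844,19.066); sampled at t=k/5. Machine vertices: (70.331,15.622) → (58.512,33.755) → (47.555,54.331) → (37.457,77.352) → (28.220,102.817) → (19.844,130.725). Open path.

**Shape 2** — `<polyline>` line segment, stroke `#ff0000` → score (S662, F1818). Machine vertices: (122.152,102.064) → (28.239,39.036). Open path.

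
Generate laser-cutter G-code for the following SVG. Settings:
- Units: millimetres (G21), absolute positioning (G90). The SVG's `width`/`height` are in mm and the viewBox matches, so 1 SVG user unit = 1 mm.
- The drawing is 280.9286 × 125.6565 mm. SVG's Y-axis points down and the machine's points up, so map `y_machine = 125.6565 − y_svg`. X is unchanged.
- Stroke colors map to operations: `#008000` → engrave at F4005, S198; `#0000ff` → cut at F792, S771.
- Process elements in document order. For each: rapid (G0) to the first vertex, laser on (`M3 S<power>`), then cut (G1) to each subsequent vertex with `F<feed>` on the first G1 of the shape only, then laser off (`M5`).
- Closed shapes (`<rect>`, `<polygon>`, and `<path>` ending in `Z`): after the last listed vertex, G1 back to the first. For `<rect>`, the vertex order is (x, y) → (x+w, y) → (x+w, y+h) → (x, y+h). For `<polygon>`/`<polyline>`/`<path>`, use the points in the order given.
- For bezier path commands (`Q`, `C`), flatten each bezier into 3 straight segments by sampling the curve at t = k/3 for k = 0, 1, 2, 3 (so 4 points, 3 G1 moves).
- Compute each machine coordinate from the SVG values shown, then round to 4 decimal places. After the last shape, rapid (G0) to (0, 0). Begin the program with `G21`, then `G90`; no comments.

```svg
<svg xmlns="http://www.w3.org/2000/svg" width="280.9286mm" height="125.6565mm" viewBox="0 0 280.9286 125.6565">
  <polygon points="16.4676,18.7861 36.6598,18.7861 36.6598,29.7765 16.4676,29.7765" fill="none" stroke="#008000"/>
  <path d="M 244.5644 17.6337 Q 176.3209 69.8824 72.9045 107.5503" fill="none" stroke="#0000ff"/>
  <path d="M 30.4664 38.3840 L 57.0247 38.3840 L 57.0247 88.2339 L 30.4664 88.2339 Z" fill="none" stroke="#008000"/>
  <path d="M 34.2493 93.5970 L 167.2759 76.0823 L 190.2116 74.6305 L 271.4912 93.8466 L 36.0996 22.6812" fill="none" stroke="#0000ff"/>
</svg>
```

G21
G90
G0 X16.4676 Y106.8704
M3 S198
G1 X36.6598 Y106.8704 F4005
G1 X36.6598 Y95.8800
G1 X16.4676 Y95.8800
G1 X16.4676 Y106.8704
M5
G0 X244.5644 Y108.0228
M3 S771
G1 X195.1606 Y74.8104 F792
G1 X137.9407 Y44.8382
G1 X72.9045 Y18.1062
M5
G0 X30.4664 Y87.2725
M3 S198
G1 X57.0247 Y87.2725 F4005
G1 X57.0247 Y37.4226
G1 X30.4664 Y37.4226
G1 X30.4664 Y87.2725
M5
G0 X34.2493 Y32.0595
M3 S771
G1 X167.2759 Y49.5742 F792
G1 X190.2116 Y51.0260
G1 X271.4912 Y31.8099
G1 X36.0996 Y102.9753
M5
G0 X0.0000 Y0.0000

viewBox `0 0 280.9286 125.6565` with mm width/height → 1 unit = 1 mm. Flip: y_m = 125.6565 − y_svg.

**Shape 1** — `<polygon>` rectangle, stroke `#008000` → engrave (S198, F4005). Machine vertices: (16.4676,106.8704) → (36.6598,106.8704) → (36.6598,95.8800) → (16.4676,95.8800) → (16.4676,106.8704). Closed: final G1 returns to the first vertex.

**Shape 2** — `<path>` quadratic bezier, stroke `#0000ff` → cut (S771, F792). Control points (SVG): P0=(244.5644,17.6337), P1=(176.3209,69.8824), P2=(72.9045,107.5503); sampled at t=k/3. Machine vertices: (244.5644,108.0228) → (195.1606,74.8104) → (137.9407,44.8382) → (72.9045,18.1062). Open path.

**Shape 3** — `<path>` rectangle, stroke `#008000` → engrave (S198, F4005). Machine vertices: (30.4664,87.2725) → (57.0247,87.2725) → (57.0247,37.4226) → (30.4664,37.4226) → (30.4664,87.2725). Closed: final G1 returns to the first vertex.

**Shape 4** — `<path>` open polyline, stroke `#0000ff` → cut (S771, F792). Machine vertices: (34.2493,32.0595) → (167.2759,49.5742) → (190.2116,51.0260) → (271.4912,31.8099) → (36.0996,102.9753). Open path.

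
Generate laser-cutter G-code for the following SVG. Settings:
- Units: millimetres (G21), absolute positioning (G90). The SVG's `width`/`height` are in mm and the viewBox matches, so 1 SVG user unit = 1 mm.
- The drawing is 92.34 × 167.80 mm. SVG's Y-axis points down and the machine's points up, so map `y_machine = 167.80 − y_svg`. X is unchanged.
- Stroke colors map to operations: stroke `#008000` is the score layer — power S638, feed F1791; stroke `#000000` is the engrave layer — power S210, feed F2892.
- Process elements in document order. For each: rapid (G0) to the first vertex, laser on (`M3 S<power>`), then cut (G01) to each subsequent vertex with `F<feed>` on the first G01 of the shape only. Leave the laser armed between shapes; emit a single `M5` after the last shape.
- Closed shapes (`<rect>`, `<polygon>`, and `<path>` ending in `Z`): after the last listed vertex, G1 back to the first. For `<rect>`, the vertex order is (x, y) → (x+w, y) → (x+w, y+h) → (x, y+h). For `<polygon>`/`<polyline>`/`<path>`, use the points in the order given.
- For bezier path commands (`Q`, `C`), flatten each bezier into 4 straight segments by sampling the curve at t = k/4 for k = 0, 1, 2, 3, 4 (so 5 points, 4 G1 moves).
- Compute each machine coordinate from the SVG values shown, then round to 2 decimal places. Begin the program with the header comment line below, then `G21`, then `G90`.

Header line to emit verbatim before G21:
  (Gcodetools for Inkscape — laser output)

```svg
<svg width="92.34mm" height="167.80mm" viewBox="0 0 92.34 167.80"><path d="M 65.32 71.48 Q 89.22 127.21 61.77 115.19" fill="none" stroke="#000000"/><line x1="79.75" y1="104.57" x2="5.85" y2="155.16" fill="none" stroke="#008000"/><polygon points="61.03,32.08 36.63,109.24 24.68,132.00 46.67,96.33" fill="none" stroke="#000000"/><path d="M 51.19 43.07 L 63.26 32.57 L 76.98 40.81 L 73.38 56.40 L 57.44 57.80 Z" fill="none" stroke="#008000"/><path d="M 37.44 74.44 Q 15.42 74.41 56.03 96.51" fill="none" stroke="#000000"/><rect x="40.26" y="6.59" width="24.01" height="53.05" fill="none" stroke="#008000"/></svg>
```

viewBox `0 0 92.34 167.80` with mm width/height → 1 unit = 1 mm. Flip: y_m = 167.80 − y_svg.

**Shape 1** — `<path>` quadratic bezier, stroke `#000000` → engrave (S210, F2892). Control points (SVG): P0=(65.32,71.48), P1=(89.22,127.21), P2=(61.77,115.19); sampled at t=k/4. Machine vertices: (65.32,96.32) → (74.06,72.69) → (76.38,57.53) → (72.29,50.83) → (61.77,52.61). Open path.

**Shape 2** — `<line>` line segment, stroke `#008000` → score (S638, F1791). Machine vertices: (79.75,63.23) → (5.85,12.64). Open path.

**Shape 3** — `<polygon>` closed polygon, stroke `#000000` → engrave (S210, F2892). Machine vertices: (61.03,135.72) → (36.63,58.56) → (24.68,35.80) → (46.67,71.47) → (61.03,135.72). Closed: final G1 returns to the first vertex.

**Shape 4** — `<path>` regular polygon, stroke `#008000` → score (S638, F1791). Machine vertices: (51.19,124.73) → (63.26,135.23) → (76.98,126.99) → (73.38,111.40) → (57.44,110.00) → (51.19,124.73). Closed: final G1 returns to the first vertex.

**Shape 5** — `<path>` quadratic bezier, stroke `#000000` → engrave (S210, F2892). Control points (SVG): P0=(37.44,74.44), P1=(15.42,74.41), P2=(56.03,96.51); sampled at t=k/4. Machine vertices: (37.44,93.36) → (30.34,91.99) → (31.08,87.86) → (39.64,80.96) → (56.03,71.29). Open path.

**Shape 6** — `<rect>` rectangle, stroke `#008000` → score (S638, F1791). Machine vertices: (40.26,161.21) → (64.27,161.21) → (64.27,108.16) → (40.26,108.16) → (40.26,161.21). Closed: final G1 returns to the first vertex.

(Gcodetools for Inkscape — laser output)
G21
G90
G0 X65.32 Y96.32
M3 S210
G01 X74.06 Y72.69 F2892
G01 X76.38 Y57.53
G01 X72.29 Y50.83
G01 X61.77 Y52.61
G0 X79.75 Y63.23
M3 S638
G01 X5.85 Y12.64 F1791
G0 X61.03 Y135.72
M3 S210
G01 X36.63 Y58.56 F2892
G01 X24.68 Y35.80
G01 X46.67 Y71.47
G01 X61.03 Y135.72
G0 X51.19 Y124.73
M3 S638
G01 X63.26 Y135.23 F1791
G01 X76.98 Y126.99
G01 X73.38 Y111.40
G01 X57.44 Y110.00
G01 X51.19 Y124.73
G0 X37.44 Y93.36
M3 S210
G01 X30.34 Y91.99 F2892
G01 X31.08 Y87.86
G01 X39.64 Y80.96
G01 X56.03 Y71.29
G0 X40.26 Y161.21
M3 S638
G01 X64.27 Y161.21 F1791
G01 X64.27 Y108.16
G01 X40.26 Y108.16
G01 X40.26 Y161.21
M5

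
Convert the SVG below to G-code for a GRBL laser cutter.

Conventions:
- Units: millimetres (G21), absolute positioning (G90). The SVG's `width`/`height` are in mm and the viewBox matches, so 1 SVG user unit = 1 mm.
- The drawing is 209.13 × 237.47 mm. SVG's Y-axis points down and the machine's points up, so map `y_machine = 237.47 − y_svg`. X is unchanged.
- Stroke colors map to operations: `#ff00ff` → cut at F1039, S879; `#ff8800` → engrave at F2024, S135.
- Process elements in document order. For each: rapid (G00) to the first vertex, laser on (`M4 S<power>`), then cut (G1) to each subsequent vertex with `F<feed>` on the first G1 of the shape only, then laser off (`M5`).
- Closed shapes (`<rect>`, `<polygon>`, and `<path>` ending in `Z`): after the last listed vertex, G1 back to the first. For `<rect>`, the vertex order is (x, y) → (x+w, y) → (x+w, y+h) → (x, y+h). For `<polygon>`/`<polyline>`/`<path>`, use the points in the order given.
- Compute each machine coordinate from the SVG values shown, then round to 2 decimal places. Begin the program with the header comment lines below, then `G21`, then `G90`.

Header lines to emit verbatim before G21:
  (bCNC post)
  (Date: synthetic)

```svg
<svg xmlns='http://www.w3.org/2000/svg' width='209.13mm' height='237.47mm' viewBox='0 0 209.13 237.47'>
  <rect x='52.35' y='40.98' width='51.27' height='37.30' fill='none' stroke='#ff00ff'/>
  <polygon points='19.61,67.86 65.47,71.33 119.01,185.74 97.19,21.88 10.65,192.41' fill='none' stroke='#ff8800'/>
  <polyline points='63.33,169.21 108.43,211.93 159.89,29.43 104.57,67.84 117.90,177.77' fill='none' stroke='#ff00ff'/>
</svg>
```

(bCNC post)
(Date: synthetic)
G21
G90
G00 X52.35 Y196.49
M4 S879
G1 X103.62 Y196.49 F1039
G1 X103.62 Y159.19
G1 X52.35 Y159.19
G1 X52.35 Y196.49
M5
G00 X19.61 Y169.61
M4 S135
G1 X65.47 Y166.14 F2024
G1 X119.01 Y51.73
G1 X97.19 Y215.59
G1 X10.65 Y45.06
G1 X19.61 Y169.61
M5
G00 X63.33 Y68.26
M4 S879
G1 X108.43 Y25.54 F1039
G1 X159.89 Y208.04
G1 X104.57 Y169.63
G1 X117.90 Y59.70
M5

Since the viewBox matches the mm dimensions, user units are millimetres directly. The only transform is the Y-flip y_m = 237.47 − y_svg.

Shape 1 is a rectangle drawn with `<rect>`. Its stroke #ff00ff means cut at S879, F1039. After flipping Y the toolpath is (52.35,196.49) → (103.62,196.49) → (103.62,159.19) → (52.35,159.19) → (52.35,196.49), returning to the start.

Shape 2 is a closed polygon drawn with `<polygon>`. Its stroke #ff8800 means engrave at S135, F2024. After flipping Y the toolpath is (19.61,169.61) → (65.47,166.14) → (119.01,51.73) → (97.19,215.59) → (10.65,45.06) → (19.61,169.61), returning to the start.

Shape 3 is a open polyline drawn with `<polyline>`. Its stroke #ff00ff means cut at S879, F1039. After flipping Y the toolpath is (63.33,68.26) → (108.43,25.54) → (159.89,208.04) → (104.57,169.63) → (117.90,59.70).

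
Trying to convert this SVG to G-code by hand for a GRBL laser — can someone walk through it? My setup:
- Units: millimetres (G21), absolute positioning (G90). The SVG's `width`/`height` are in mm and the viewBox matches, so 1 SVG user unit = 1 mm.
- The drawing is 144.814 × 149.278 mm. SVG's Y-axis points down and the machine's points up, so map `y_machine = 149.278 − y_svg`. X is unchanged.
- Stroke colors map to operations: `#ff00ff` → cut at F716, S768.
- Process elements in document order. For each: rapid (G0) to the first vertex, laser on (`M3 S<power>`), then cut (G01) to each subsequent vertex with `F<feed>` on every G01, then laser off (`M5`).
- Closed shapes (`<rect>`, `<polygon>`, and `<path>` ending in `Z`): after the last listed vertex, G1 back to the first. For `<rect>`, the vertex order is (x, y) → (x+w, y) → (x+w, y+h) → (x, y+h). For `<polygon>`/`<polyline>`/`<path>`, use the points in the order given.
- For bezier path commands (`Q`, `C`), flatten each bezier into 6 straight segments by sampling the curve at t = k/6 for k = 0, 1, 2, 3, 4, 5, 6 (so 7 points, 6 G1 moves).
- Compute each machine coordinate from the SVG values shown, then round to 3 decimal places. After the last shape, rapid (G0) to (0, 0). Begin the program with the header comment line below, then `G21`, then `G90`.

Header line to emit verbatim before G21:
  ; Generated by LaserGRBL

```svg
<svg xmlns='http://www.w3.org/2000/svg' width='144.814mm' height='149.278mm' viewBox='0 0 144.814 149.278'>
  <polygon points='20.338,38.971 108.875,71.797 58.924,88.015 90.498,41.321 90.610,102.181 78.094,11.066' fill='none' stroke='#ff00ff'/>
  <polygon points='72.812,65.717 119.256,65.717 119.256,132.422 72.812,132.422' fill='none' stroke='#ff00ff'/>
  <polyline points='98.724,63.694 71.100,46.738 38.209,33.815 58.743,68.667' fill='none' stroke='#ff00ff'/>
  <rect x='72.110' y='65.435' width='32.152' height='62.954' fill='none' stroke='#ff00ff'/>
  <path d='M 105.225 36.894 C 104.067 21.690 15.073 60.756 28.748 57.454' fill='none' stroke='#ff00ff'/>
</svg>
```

; Generated by LaserGRBL
G21
G90
G0 X20.338 Y110.307
M3 S768
G01 X108.875 Y77.481 F716
G01 X58.924 Y61.263 F716
G01 X90.498 Y107.957 F716
G01 X90.610 Y47.097 F716
G01 X78.094 Y138.212 F716
G01 X20.338 Y110.307 F716
M5
G0 X72.812 Y83.561
M3 S768
G01 X119.256 Y83.561 F716
G01 X119.256 Y16.856 F716
G01 X72.812 Y16.856 F716
G01 X72.812 Y83.561 F716
M5
G0 X98.724 Y85.584
M3 S768
G01 X71.100 Y102.540 F716
G01 X38.209 Y115.463 F716
G01 X58.743 Y80.611 F716
M5
G0 X72.110 Y83.843
M3 S768
G01 X104.262 Y83.843 F716
G01 X104.262 Y20.889 F716
G01 X72.110 Y20.889 F716
G01 X72.110 Y83.843 F716
M5
G0 X105.225 Y112.384
M3 S768
G01 X98.208 Y115.911 F716
G01 X81.844 Y113.077 F716
G01 X61.424 Y106.567 F716
G01 X42.240 Y99.065 F716
G01 X29.584 Y93.256 F716
G01 X28.748 Y91.824 F716
M5
G0 X0.000 Y0.000

viewBox `0 0 144.814 149.278` with mm width/height → 1 unit = 1 mm. Flip: y_m = 149.278 − y_svg.

**Shape 1** — `<polygon>` closed polygon, stroke `#ff00ff` → cut (S768, F716). Machine vertices: (20.338,110.307) → (108.875,77.481) → (58.924,61.263) → (90.498,107.957) → (90.610,47.097) → (78.094,138.212) → (20.338,110.307). Closed: final G1 returns to the first vertex.

**Shape 2** — `<polygon>` rectangle, stroke `#ff00ff` → cut (S768, F716). Machine vertices: (72.812,83.561) → (119.256,83.561) → (119.256,16.856) → (72.812,16.856) → (72.812,83.561). Closed: final G1 returns to the first vertex.

**Shape 3** — `<polyline>` open polyline, stroke `#ff00ff` → cut (S768, F716). Machine vertices: (98.724,85.584) → (71.100,102.540) → (38.209,115.463) → (58.743,80.611). Open path.

**Shape 4** — `<rect>` rectangle, stroke `#ff00ff` → cut (S768, F716). Machine vertices: (72.110,83.843) → (104.262,83.843) → (104.262,20.889) → (72.110,20.889) → (72.110,83.843). Closed: final G1 returns to the first vertex.

**Shape 5** — `<path>` cubic bezier, stroke `#ff00ff` → cut (S768, F716). Control points (SVG): P0=(105.225,36.894), P1=(104.067,21.690), P2=(15.073,60.756), P3=(28.748,57.454); sampled at t=k/6. Machine vertices: (105.225,112.384) → (98.208,115.911) → (81.844,113.077) → (61.424,106.567) → (42.240,99.065) → (29.584,93.256) → (28.748,91.824). Open path.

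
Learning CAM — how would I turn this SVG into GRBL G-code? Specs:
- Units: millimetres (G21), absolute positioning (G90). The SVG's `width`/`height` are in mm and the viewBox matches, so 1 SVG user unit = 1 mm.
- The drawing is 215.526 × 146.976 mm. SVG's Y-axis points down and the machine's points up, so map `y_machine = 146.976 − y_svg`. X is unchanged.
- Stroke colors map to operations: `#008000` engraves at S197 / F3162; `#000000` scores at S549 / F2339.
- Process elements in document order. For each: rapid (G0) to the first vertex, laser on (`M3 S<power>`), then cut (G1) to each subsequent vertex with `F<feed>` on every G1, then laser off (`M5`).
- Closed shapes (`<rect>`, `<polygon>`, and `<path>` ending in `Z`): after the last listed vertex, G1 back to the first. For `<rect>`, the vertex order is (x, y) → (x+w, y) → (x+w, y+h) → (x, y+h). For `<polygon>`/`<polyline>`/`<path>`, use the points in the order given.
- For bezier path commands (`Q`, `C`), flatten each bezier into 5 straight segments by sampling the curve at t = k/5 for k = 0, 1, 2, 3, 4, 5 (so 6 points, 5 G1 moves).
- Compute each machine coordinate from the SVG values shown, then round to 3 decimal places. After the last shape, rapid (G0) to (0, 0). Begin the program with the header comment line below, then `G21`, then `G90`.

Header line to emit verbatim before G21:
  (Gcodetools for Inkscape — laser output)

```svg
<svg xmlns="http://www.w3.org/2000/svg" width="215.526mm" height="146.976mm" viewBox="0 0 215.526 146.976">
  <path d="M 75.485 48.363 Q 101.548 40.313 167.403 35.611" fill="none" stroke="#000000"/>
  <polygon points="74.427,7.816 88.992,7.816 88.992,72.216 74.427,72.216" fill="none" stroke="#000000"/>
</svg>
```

(Gcodetools for Inkscape — laser output)
G21
G90
G0 X75.485 Y98.613
M3 S549
G1 X87.502 Y101.699 F2339
G1 X102.702 Y104.517 F2339
G1 X121.086 Y107.068 F2339
G1 X142.653 Y109.350 F2339
G1 X167.403 Y111.365 F2339
M5
G0 X74.427 Y139.160
M3 S549
G1 X88.992 Y139.160 F2339
G1 X88.992 Y74.760 F2339
G1 X74.427 Y74.760 F2339
G1 X74.427 Y139.160 F2339
M5
G0 X0.000 Y0.000

viewBox `0 0 215.526 146.976` with mm width/height → 1 unit = 1 mm. Flip: y_m = 146.976 − y_svg.

**Shape 1** — `<path>` quadratic bezier, stroke `#000000` → score (S549, F2339). Control points (SVG): P0=(75.485,48.363), P1=(101.548,40.313), P2=(167.403,35.611); sampled at t=k/5. Machine vertices: (75.485,98.613) → (87.502,101.699) → (102.702,104.517) → (121.086,107.068) → (142.653,109.350) → (167.403,111.365). Open path.

**Shape 2** — `<polygon>` rectangle, stroke `#000000` → score (S549, F2339). Machine vertices: (74.427,139.160) → (88.992,139.160) → (88.992,74.760) → (74.427,74.760) → (74.427,139.160). Closed: final G1 returns to the first vertex.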